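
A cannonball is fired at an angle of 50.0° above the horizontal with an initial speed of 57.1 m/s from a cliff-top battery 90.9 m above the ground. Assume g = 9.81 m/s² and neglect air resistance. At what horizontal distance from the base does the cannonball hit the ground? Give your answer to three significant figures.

391 m

Components: v_x = 57.1 cos 50.0° = 36.70 m/s, v_y = 57.1 sin 50.0° = 43.74 m/s.
Vertical: 0 = 90.9 + 43.74 t − ½(9.81) t² ⇒ 4.905 t² − 43.74 t − 90.9 = 0.
t = [43.74 + √(1913 + 1783)] / 9.810 = 10.66 s.
Horizontal: R = v_x · t = 36.70 × 10.66 = 391 m.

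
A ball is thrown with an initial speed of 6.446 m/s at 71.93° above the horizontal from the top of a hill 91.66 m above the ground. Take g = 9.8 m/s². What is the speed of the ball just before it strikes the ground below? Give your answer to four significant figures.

42.87 m/s

v_x = 6.446 cos 71.93° = 1.9994 m/s is unchanged throughout.
For the vertical component, v_y² = v_y0² + 2 g h = (6.1281)² + 2×9.8×91.66 = 1834.1, so |v_y| = 42.826 m/s.
Impact speed = √(v_x² + v_y²) = √(3.9976 + 1834.1) = 42.87 m/s.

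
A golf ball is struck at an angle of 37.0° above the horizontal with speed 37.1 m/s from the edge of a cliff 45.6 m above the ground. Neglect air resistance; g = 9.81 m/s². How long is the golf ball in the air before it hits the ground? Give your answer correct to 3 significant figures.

Vertical component: v_y = 37.1 sin 37.0° = 22.33 m/s.
Taking up as positive with launch at y = 45.6 m, landing at y = 0: 0 = 45.6 + 22.33 t − ½(9.81) t².
Solving 4.905 t² − 22.33 t − 45.6 = 0 gives t = [22.33 + √(22.33² + 4·4.905·45.6)] / 9.810 = 6.08 s.

6.08 s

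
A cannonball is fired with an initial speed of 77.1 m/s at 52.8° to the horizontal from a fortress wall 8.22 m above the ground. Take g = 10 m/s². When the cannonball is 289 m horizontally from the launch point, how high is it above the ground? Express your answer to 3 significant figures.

v_x = 77.1 cos 52.8° = 46.61 m/s, v_y0 = 77.1 sin 52.8° = 61.41 m/s.
Time to reach x = 289 m: t = x / v_x = 289 / 46.61 = 6.200 s.
y = 8.22 + v_y0 t − ½ g t² = 8.22 + 61.41×6.200 − 5.000×6.200² = 197 m.

197 m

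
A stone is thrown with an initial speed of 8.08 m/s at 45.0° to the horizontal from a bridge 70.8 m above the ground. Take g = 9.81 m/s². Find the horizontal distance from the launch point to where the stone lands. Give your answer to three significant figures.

25.3 m

Components: v_x = 8.08 cos 45.0° = 5.713 m/s, v_y = 8.08 sin 45.0° = 5.713 m/s.
Vertical: 0 = 70.8 + 5.713 t − ½(9.81) t² ⇒ 4.905 t² − 5.713 t − 70.8 = 0.
t = [5.713 + √(32.64 + 1389)] / 9.810 = 4.426 s.
Horizontal: R = v_x · t = 5.713 × 4.426 = 25.3 m.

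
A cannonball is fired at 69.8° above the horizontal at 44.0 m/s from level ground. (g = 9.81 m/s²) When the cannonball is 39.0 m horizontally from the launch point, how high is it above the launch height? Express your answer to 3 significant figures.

73.7 m

v_x = 44.0 cos 69.8° = 15.19 m/s, v_y0 = 44.0 sin 69.8° = 41.29 m/s.
Time to reach x = 39.0 m: t = x / v_x = 39.0 / 15.19 = 2.567 s.
y = v_y0 t − ½ g t² = 41.29×2.567 − 4.905×2.567² = 73.7 m.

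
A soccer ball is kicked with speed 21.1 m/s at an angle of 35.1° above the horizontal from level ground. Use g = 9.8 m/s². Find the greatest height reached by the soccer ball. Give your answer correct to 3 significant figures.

Vertical component of launch velocity: v_y = 21.1 sin 35.1° = 12.13 m/s.
At the highest point the vertical velocity is zero, so v_y² = 2 g h_max.
h_max = (12.13)² / (2 × 9.8) = 147.1 / 19.60 = 7.51 m.

7.51 m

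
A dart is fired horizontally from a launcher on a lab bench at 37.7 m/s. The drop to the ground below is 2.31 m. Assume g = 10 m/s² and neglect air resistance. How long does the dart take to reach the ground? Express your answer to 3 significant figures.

0.680 s

The horizontal speed doesn't affect the fall. With v_y0 = 0, h = ½ g t².
t = √(2 × 2.31 / 10) = √0.4620 = 0.680 s.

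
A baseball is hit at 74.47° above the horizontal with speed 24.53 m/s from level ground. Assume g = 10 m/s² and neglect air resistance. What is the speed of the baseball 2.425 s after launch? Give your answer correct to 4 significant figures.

6.597 m/s

v_x = 24.53 cos 74.47° = 6.5677 m/s (constant).
v_y(t) = 24.53 sin 74.47° − g t = 23.634 − 10 × 2.425 = -0.61600 m/s.
Speed = √(v_x² + v_y²) = √(43.135 + 0.37946) = 6.597 m/s.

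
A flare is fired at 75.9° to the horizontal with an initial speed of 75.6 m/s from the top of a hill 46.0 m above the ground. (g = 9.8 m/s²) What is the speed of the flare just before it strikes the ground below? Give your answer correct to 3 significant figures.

81.3 m/s

v_x = 75.6 cos 75.9° = 18.42 m/s is unchanged throughout.
For the vertical component, v_y² = v_y0² + 2 g h = (73.32)² + 2×9.8×46.0 = 6277, so |v_y| = 79.23 m/s.
Impact speed = √(v_x² + v_y²) = √(339.3 + 6277) = 81.3 m/s.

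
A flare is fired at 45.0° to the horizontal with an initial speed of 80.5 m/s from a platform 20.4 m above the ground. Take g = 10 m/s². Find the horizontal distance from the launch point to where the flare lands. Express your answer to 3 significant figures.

668 m

Components: v_x = 80.5 cos 45.0° = 56.92 m/s, v_y = 80.5 sin 45.0° = 56.92 m/s.
Vertical: 0 = 20.4 + 56.92 t − ½(10) t² ⇒ 5.000 t² − 56.92 t − 20.4 = 0.
t = [56.92 + √(3240 + 408.0)] / 10.00 = 11.73 s.
Horizontal: R = v_x · t = 56.92 × 11.73 = 668 m.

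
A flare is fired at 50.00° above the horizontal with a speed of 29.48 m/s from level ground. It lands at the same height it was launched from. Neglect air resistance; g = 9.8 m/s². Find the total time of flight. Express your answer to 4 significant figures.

Vertical component: v_y = 29.48 sin 50.00° = 22.583 m/s.
For a projectile landing at launch height, time of flight is t = 2 v_y / g = 2 × 22.583 / 9.8 = 4.609 s.

4.609 s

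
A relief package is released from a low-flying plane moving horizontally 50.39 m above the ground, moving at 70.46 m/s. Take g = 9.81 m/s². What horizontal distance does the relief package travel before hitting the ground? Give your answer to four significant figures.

Initial vertical velocity is zero, so the fall time comes from h = ½ g t²: t = √(2 × 50.39 / 9.81) = 3.2052 s.
Horizontal motion is uniform at 70.46 m/s, so x = 70.46 × 3.2052 = 225.8 m.

225.8 m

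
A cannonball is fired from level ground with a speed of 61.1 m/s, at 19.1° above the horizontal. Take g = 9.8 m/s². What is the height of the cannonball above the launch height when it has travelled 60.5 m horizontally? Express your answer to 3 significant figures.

v_x = 61.1 cos 19.1° = 57.74 m/s, v_y0 = 61.1 sin 19.1° = 19.99 m/s.
Time to reach x = 60.5 m: t = x / v_x = 60.5 / 57.74 = 1.048 s.
y = v_y0 t − ½ g t² = 19.99×1.048 − 4.900×1.048² = 15.6 m.

15.6 m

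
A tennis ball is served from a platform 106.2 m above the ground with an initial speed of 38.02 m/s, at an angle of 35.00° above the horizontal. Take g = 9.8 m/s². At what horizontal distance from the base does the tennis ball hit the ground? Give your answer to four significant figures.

230.0 m

Components: v_x = 38.02 cos 35.00° = 31.144 m/s, v_y = 38.02 sin 35.00° = 21.807 m/s.
Vertical: 0 = 106.2 + 21.807 t − ½(9.8) t² ⇒ 4.900 t² − 21.807 t − 106.2 = 0.
t = [21.807 + √(475.55 + 2081.5)] / 9.800 = 7.3851 s.
Horizontal: R = v_x · t = 31.144 × 7.3851 = 230.0 m.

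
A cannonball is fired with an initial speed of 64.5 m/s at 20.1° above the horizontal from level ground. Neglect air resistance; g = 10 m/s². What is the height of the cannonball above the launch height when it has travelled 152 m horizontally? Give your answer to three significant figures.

24.1 m

v_x = 64.5 cos 20.1° = 60.57 m/s, v_y0 = 64.5 sin 20.1° = 22.17 m/s.
Time to reach x = 152 m: t = x / v_x = 152 / 60.57 = 2.509 s.
y = v_y0 t − ½ g t² = 22.17×2.509 − 5.000×2.509² = 24.1 m.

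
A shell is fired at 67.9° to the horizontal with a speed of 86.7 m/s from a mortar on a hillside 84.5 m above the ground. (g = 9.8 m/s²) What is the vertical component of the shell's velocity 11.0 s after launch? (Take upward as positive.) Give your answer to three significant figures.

Initial vertical component: v_y0 = 86.7 sin 67.9° = 80.33 m/s.
v_y(t) = v_y0 − g t = 80.33 − 9.8 × 11.0 = -27.5 m/s.

-27.5 m/s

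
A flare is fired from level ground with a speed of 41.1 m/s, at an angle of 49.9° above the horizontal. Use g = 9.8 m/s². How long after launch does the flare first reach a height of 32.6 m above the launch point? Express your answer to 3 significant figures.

1.30 s

v_y0 = 41.1 sin 49.9° = 31.44 m/s.
Set y = v_y0 t − ½ g t² = 32.6: 4.900 t² − 31.44 t + 32.6 = 0.
t = [31.44 ± √(988.5 − 639.0)] / 9.8 = (31.44 ± 18.69) / 9.8, giving t = 1.30 s or t = 5.12 s.
The flare is on the way up at the first time, so t = 1.30 s.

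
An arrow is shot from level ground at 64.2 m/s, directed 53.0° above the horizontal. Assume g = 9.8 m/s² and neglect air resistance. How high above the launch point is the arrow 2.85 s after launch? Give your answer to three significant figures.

106 m

v_y0 = 64.2 sin 53.0° = 51.27 m/s.
y(t) = v_y0 t − ½ g t² = 51.27×2.85 − 4.900×2.85² = 106 m.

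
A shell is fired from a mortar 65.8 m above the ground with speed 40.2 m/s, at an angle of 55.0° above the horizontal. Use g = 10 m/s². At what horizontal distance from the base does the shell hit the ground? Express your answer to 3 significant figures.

Components: v_x = 40.2 cos 55.0° = 23.06 m/s, v_y = 40.2 sin 55.0° = 32.93 m/s.
Vertical: 0 = 65.8 + 32.93 t − ½(10) t² ⇒ 5.000 t² − 32.93 t − 65.8 = 0.
t = [32.93 + √(1084 + 1316)] / 10.00 = 8.192 s.
Horizontal: R = v_x · t = 23.06 × 8.192 = 189 m.

189 m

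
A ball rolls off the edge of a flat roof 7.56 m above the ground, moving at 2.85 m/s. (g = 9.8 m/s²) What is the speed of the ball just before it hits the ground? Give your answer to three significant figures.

12.5 m/s

Fall time: t = √(2 × 7.56 / 9.8) = 1.242 s.
At impact: v_x = 2.85 m/s (unchanged), v_y = g t = 9.8 × 1.242 = 12.17 m/s.
Speed = √(v_x² + v_y²) = √(8.123 + 148.1) = 12.5 m/s.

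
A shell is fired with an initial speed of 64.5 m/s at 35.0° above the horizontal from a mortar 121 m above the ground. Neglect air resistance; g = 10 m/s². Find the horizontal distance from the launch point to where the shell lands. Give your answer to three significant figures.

521 m

Components: v_x = 64.5 cos 35.0° = 52.84 m/s, v_y = 64.5 sin 35.0° = 37.00 m/s.
Vertical: 0 = 121 + 37.00 t − ½(10) t² ⇒ 5.000 t² − 37.00 t − 121 = 0.
t = [37.00 + √(1369 + 2420)] / 10.00 = 9.855 s.
Horizontal: R = v_x · t = 52.84 × 9.855 = 521 m.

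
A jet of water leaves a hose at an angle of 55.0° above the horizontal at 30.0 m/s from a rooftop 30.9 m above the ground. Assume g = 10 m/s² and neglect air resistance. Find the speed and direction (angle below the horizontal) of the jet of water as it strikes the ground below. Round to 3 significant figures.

v_x = 30.0 cos 55.0° = 17.21 m/s (constant).
|v_y| at impact = √((24.57)² + 2×10×30.9) = 34.95 m/s.
Speed = √(17.21² + 34.95²) = 39.0 m/s; angle = arctan(34.95/17.21) = 63.8° below horizontal.

39.0 m/s at 63.8° below the horizontal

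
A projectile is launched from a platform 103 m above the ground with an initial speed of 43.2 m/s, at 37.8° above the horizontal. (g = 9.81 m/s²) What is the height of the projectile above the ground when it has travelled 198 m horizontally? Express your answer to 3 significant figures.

v_x = 43.2 cos 37.8° = 34.13 m/s, v_y0 = 43.2 sin 37.8° = 26.48 m/s.
Time to reach x = 198 m: t = x / v_x = 198 / 34.13 = 5.801 s.
y = 103 + v_y0 t − ½ g t² = 103 + 26.48×5.801 − 4.905×5.801² = 91.5 m.

91.5 m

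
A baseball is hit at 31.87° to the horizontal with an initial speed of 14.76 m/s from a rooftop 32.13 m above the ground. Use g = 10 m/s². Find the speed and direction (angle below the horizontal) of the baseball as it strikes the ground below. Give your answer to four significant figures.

29.33 m/s at 64.70° below the horizontal

v_x = 14.76 cos 31.87° = 12.535 m/s (constant).
|v_y| at impact = √((7.7932)² + 2×10×32.13) = 26.520 m/s.
Speed = √(12.535² + 26.520²) = 29.33 m/s; angle = arctan(26.520/12.535) = 64.70° below horizontal.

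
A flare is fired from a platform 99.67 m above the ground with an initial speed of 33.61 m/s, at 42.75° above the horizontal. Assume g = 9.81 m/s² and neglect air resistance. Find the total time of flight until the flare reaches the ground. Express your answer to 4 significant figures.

Vertical component: v_y = 33.61 sin 42.75° = 22.814 m/s.
Taking up as positive with launch at y = 99.67 m, landing at y = 0: 0 = 99.67 + 22.814 t − ½(9.81) t².
Solving 4.905 t² − 22.814 t − 99.67 = 0 gives t = [22.814 + √(22.814² + 4·4.905·99.67)] / 9.810 = 7.398 s.

7.398 s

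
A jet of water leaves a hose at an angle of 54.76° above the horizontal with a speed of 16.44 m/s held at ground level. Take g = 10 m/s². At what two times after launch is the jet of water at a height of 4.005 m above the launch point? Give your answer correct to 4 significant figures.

0.3418 s and 2.344 s

v_y0 = 16.44 sin 54.76° = 13.427 m/s.
Set y = v_y0 t − ½ g t² = 4.005: 5.000 t² − 13.427 t + 4.005 = 0.
t = [13.427 ± √(180.28 − 80.100)] / 10 = (13.427 ± 10.009) / 10, giving t = 0.3418 s or t = 2.344 s.
So the jet of water is at 4.005 m at t = 0.3418 s (rising) and t = 2.344 s (falling).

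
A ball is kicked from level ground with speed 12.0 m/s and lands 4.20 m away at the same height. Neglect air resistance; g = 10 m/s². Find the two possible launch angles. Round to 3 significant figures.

Level-ground range: R = v₀² sin(2θ)/g ⇒ sin 2θ = R g / v₀² = 4.20×10/12.0² = 0.2917.
2θ = arcsin(0.2917) = 16.96° or 180° − 16.96° = 163.04°.
So θ = 8.48° or θ = 81.5°.

8.48° and 81.5°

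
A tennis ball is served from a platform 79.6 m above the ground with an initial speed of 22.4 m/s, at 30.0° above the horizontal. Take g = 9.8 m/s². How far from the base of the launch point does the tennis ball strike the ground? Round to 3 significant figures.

Components: v_x = 22.4 cos 30.0° = 19.40 m/s, v_y = 22.4 sin 30.0° = 11.20 m/s.
Vertical: 0 = 79.6 + 11.20 t − ½(9.8) t² ⇒ 4.900 t² − 11.20 t − 79.6 = 0.
t = [11.20 + √(125.4 + 1560)] / 9.800 = 5.332 s.
Horizontal: R = v_x · t = 19.40 × 5.332 = 103 m.

103 m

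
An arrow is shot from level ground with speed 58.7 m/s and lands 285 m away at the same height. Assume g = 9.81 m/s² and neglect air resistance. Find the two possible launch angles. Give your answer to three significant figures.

27.1° and 62.9°

Level-ground range: R = v₀² sin(2θ)/g ⇒ sin 2θ = R g / v₀² = 285×9.81/58.7² = 0.8114.
2θ = arcsin(0.8114) = 54.23° or 180° − 54.23° = 125.77°.
So θ = 27.1° or θ = 62.9°.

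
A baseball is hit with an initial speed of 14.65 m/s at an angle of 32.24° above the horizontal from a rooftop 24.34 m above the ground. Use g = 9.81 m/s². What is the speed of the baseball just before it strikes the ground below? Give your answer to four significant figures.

26.31 m/s

v_x = 14.65 cos 32.24° = 12.391 m/s is unchanged throughout.
For the vertical component, v_y² = v_y0² + 2 g h = (7.8153)² + 2×9.81×24.34 = 538.63, so |v_y| = 23.208 m/s.
Impact speed = √(v_x² + v_y²) = √(153.54 + 538.63) = 26.31 m/s.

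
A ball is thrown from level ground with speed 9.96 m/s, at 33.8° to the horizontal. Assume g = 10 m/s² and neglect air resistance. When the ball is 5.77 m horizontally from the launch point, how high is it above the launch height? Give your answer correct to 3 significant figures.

v_x = 9.96 cos 33.8° = 8.277 m/s, v_y0 = 9.96 sin 33.8° = 5.541 m/s.
Time to reach x = 5.77 m: t = x / v_x = 5.77 / 8.277 = 0.6971 s.
y = v_y0 t − ½ g t² = 5.541×0.6971 − 5.000×0.6971² = 1.43 m.

1.43 m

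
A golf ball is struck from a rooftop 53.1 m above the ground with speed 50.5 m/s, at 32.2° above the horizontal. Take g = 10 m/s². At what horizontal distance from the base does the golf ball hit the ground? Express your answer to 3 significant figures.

Components: v_x = 50.5 cos 32.2° = 42.73 m/s, v_y = 50.5 sin 32.2° = 26.91 m/s.
Vertical: 0 = 53.1 + 26.91 t − ½(10) t² ⇒ 5.000 t² − 26.91 t − 53.1 = 0.
t = [26.91 + √(724.1 + 1062)] / 10.00 = 6.917 s.
Horizontal: R = v_x · t = 42.73 × 6.917 = 296 m.

296 m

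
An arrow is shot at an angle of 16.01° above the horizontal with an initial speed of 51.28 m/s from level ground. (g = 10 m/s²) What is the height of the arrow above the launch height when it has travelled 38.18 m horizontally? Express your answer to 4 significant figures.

v_x = 51.28 cos 16.01° = 49.291 m/s, v_y0 = 51.28 sin 16.01° = 14.143 m/s.
Time to reach x = 38.18 m: t = x / v_x = 38.18 / 49.291 = 0.77458 s.
y = v_y0 t − ½ g t² = 14.143×0.77458 − 5.000×0.77458² = 7.955 m.

7.955 m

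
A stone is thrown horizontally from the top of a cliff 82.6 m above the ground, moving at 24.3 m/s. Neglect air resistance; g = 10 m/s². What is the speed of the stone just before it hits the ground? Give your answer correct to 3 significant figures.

47.4 m/s

Fall time: t = √(2 × 82.6 / 10) = 4.064 s.
At impact: v_x = 24.3 m/s (unchanged), v_y = g t = 10 × 4.064 = 40.64 m/s.
Speed = √(v_x² + v_y²) = √(590.5 + 1652) = 47.4 m/s.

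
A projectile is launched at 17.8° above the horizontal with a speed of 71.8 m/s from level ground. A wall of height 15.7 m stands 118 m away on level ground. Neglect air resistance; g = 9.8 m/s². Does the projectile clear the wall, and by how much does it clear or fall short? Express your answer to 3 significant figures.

v_x = 71.8 cos 17.8° = 68.36 m/s; v_y0 = 71.8 sin 17.8° = 21.95 m/s.
Time to reach the wall: t = 118 / 68.36 = 1.726 s.
Height at that point: y = 21.95×1.726 − 4.900×1.726² = 23.29 m.
That is 23.29 − 15.7 = 7.59 m above the top of the wall, so the projectile clears it.

Yes — it clears the wall by 7.59 m.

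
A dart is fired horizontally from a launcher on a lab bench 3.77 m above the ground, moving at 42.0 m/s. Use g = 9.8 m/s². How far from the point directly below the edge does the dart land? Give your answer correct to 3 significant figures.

36.8 m

Initial vertical velocity is zero, so the fall time comes from h = ½ g t²: t = √(2 × 3.77 / 9.8) = 0.8771 s.
Horizontal motion is uniform at 42.0 m/s, so x = 42.0 × 0.8771 = 36.8 m.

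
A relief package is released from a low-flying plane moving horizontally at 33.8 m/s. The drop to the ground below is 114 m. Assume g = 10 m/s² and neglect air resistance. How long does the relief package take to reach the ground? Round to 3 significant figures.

The horizontal speed doesn't affect the fall. With v_y0 = 0, h = ½ g t².
t = √(2 × 114 / 10) = √22.80 = 4.77 s.

4.77 s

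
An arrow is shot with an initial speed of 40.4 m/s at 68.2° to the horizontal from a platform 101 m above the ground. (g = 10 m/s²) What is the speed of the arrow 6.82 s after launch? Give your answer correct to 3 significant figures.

34.2 m/s

v_x = 40.4 cos 68.2° = 15.00 m/s (constant).
v_y(t) = 40.4 sin 68.2° − g t = 37.51 − 10 × 6.82 = -30.69 m/s.
Speed = √(v_x² + v_y²) = √(225.0 + 941.9) = 34.2 m/s.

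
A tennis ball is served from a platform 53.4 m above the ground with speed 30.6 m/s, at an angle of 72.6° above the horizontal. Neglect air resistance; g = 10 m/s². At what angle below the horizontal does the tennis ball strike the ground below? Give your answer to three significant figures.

v_x = 30.6 cos 72.6° = 9.151 m/s.
At impact |v_y| = √(v_y0² + 2 g h) = √(29.20² + 2×10×53.4) = 43.83 m/s.
Angle below horizontal = arctan(|v_y| / v_x) = arctan(43.83 / 9.151) = 78.2°.

78.2°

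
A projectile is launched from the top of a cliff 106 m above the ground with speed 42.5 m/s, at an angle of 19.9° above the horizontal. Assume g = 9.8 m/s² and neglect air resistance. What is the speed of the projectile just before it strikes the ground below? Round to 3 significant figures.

v_x = 42.5 cos 19.9° = 39.96 m/s is unchanged throughout.
For the vertical component, v_y² = v_y0² + 2 g h = (14.47)² + 2×9.8×106 = 2287, so |v_y| = 47.82 m/s.
Impact speed = √(v_x² + v_y²) = √(1597 + 2287) = 62.3 m/s.

62.3 m/s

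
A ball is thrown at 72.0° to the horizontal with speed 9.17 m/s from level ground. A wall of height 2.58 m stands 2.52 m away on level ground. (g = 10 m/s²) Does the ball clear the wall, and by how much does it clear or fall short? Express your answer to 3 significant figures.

v_x = 9.17 cos 72.0° = 2.834 m/s; v_y0 = 9.17 sin 72.0° = 8.721 m/s.
Time to reach the wall: t = 2.52 / 2.834 = 0.8892 s.
Height at that point: y = 8.721×0.8892 − 5.000×0.8892² = 3.801 m.
That is 3.801 − 2.58 = 1.22 m above the top of the wall, so the ball clears it.

Yes — it clears the wall by 1.22 m.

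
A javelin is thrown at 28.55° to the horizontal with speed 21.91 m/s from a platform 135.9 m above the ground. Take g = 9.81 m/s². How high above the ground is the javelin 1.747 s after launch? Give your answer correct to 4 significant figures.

139.2 m

v_y0 = 21.91 sin 28.55° = 10.471 m/s.
y(t) = 135.9 + v_y0 t − ½ g t² = 135.9 + 10.471×1.747 − ½×9.81×1.747² = 139.2 m.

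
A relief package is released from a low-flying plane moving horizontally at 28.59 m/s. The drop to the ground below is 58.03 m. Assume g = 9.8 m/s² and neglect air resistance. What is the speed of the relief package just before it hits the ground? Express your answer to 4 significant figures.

Fall time: t = √(2 × 58.03 / 9.8) = 3.4413 s.
At impact: v_x = 28.59 m/s (unchanged), v_y = g t = 9.8 × 3.4413 = 33.725 m/s.
Speed = √(v_x² + v_y²) = √(817.39 + 1137.4) = 44.21 m/s.

44.21 m/s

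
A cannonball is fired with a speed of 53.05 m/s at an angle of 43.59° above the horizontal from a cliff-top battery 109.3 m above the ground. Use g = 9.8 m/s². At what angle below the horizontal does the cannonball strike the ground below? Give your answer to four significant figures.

56.92°

v_x = 53.05 cos 43.59° = 38.424 m/s.
At impact |v_y| = √(v_y0² + 2 g h) = √(36.578² + 2×9.8×109.3) = 58.993 m/s.
Angle below horizontal = arctan(|v_y| / v_x) = arctan(58.993 / 38.424) = 56.92°.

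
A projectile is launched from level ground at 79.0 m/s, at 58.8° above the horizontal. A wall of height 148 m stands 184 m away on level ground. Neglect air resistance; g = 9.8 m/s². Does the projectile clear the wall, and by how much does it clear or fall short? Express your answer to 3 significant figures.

v_x = 79.0 cos 58.8° = 40.92 m/s; v_y0 = 79.0 sin 58.8° = 67.57 m/s.
Time to reach the wall: t = 184 / 40.92 = 4.497 s.
Height at that point: y = 67.57×4.497 − 4.900×4.497² = 204.8 m.
That is 204.8 − 148 = 56.8 m above the top of the wall, so the projectile clears it.

Yes — it clears the wall by 56.8 m.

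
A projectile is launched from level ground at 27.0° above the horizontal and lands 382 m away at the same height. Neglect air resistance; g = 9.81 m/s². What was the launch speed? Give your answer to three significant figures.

68.1 m/s

On level ground, R = v₀² sin(2θ) / g, so v₀ = √(R g / sin 2θ).
sin(2 × 27.0°) = 0.8090.
v₀ = √(382 × 9.81 / 0.8090) = √4632 = 68.1 m/s.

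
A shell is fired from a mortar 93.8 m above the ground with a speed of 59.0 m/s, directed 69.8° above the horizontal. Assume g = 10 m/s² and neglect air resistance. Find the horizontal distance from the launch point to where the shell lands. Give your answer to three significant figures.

Components: v_x = 59.0 cos 69.8° = 20.37 m/s, v_y = 59.0 sin 69.8° = 55.37 m/s.
Vertical: 0 = 93.8 + 55.37 t − ½(10) t² ⇒ 5.000 t² − 55.37 t − 93.8 = 0.
t = [55.37 + √(3066 + 1876)] / 10.00 = 12.57 s.
Horizontal: R = v_x · t = 20.37 × 12.57 = 256 m.

256 m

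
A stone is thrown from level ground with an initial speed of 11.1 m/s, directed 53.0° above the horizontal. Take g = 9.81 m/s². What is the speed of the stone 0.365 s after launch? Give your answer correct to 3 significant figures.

v_x = 11.1 cos 53.0° = 6.680 m/s (constant).
v_y(t) = 11.1 sin 53.0° − g t = 8.865 − 9.81 × 0.365 = 5.284 m/s.
Speed = √(v_x² + v_y²) = √(44.62 + 27.92) = 8.52 m/s.

8.52 m/s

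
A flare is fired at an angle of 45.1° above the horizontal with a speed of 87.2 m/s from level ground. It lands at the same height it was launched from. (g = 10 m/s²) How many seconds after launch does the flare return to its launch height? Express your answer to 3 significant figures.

12.4 s

Vertical component: v_y = 87.2 sin 45.1° = 61.77 m/s.
For a projectile landing at launch height, time of flight is t = 2 v_y / g = 2 × 61.77 / 10 = 12.4 s.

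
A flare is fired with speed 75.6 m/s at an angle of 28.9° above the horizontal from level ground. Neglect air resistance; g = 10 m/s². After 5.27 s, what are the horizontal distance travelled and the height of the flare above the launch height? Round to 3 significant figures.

x = 349 m, y = 53.7 m

v_x = 75.6 cos 28.9° = 66.19 m/s; v_y0 = 75.6 sin 28.9° = 36.54 m/s.
x = v_x t = 66.19 × 5.27 = 349 m.
y = v_y0 t − ½ g t² = 36.54×5.27 − 5.000×5.27² = 53.7 m.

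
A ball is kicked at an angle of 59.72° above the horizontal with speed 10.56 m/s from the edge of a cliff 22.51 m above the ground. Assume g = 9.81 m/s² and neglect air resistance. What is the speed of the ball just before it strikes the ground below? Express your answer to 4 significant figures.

23.52 m/s

v_x = 10.56 cos 59.72° = 5.3246 m/s is unchanged throughout.
For the vertical component, v_y² = v_y0² + 2 g h = (9.1193)² + 2×9.81×22.51 = 524.81, so |v_y| = 22.909 m/s.
Impact speed = √(v_x² + v_y²) = √(28.351 + 524.81) = 23.52 m/s.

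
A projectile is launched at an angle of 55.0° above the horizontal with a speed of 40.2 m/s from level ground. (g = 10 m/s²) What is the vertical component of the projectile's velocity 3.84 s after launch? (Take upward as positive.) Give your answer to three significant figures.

-5.47 m/s

Initial vertical component: v_y0 = 40.2 sin 55.0° = 32.93 m/s.
v_y(t) = v_y0 − g t = 32.93 − 10 × 3.84 = -5.47 m/s.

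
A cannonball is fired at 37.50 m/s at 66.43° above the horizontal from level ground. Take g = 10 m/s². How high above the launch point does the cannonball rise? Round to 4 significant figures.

59.07 m

Vertical component of launch velocity: v_y = 37.50 sin 66.43° = 34.371 m/s.
At the highest point the vertical velocity is zero, so v_y² = 2 g h_max.
h_max = (34.371)² / (2 × 10) = 1181.4 / 20.00 = 59.07 m.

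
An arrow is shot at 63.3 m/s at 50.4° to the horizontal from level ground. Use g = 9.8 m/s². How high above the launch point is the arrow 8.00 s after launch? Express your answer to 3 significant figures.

76.6 m

v_y0 = 63.3 sin 50.4° = 48.77 m/s.
y(t) = v_y0 t − ½ g t² = 48.77×8.00 − 4.900×8.00² = 76.6 m.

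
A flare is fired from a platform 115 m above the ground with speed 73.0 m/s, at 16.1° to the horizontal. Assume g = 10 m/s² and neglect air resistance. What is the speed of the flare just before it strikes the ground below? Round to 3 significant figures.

87.3 m/s

v_x = 73.0 cos 16.1° = 70.14 m/s is unchanged throughout.
For the vertical component, v_y² = v_y0² + 2 g h = (20.24)² + 2×10×115 = 2710, so |v_y| = 52.06 m/s.
Impact speed = √(v_x² + v_y²) = √(4920 + 2710) = 87.3 m/s.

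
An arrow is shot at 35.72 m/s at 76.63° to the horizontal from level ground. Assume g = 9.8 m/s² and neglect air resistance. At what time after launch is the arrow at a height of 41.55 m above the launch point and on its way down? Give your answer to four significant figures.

v_y0 = 35.72 sin 76.63° = 34.752 m/s.
Set y = v_y0 t − ½ g t² = 41.55: 4.900 t² − 34.752 t + 41.55 = 0.
t = [34.752 ± √(1207.7 − 814.38)] / 9.8 = (34.752 ± 19.832) / 9.8, giving t = 1.522 s or t = 5.570 s.
On the way down corresponds to the larger root: t = 5.570 s.

5.570 s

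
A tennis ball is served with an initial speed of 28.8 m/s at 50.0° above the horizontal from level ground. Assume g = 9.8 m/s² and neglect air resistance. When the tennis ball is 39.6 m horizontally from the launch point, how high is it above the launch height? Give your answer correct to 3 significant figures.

v_x = 28.8 cos 50.0° = 18.51 m/s, v_y0 = 28.8 sin 50.0° = 22.06 m/s.
Time to reach x = 39.6 m: t = x / v_x = 39.6 / 18.51 = 2.139 s.
y = v_y0 t − ½ g t² = 22.06×2.139 − 4.900×2.139² = 24.8 m.

24.8 m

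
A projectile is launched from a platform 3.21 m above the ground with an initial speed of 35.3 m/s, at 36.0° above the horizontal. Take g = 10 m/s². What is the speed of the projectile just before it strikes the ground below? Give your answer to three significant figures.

36.2 m/s

v_x = 35.3 cos 36.0° = 28.56 m/s is unchanged throughout.
For the vertical component, v_y² = v_y0² + 2 g h = (20.75)² + 2×10×3.21 = 494.8, so |v_y| = 22.24 m/s.
Impact speed = √(v_x² + v_y²) = √(815.7 + 494.8) = 36.2 m/s.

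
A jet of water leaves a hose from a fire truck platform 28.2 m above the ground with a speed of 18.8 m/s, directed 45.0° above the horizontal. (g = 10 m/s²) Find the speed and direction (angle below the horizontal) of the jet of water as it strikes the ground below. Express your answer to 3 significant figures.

v_x = 18.8 cos 45.0° = 13.29 m/s (constant).
|v_y| at impact = √((13.29)² + 2×10×28.2) = 27.21 m/s.
Speed = √(13.29² + 27.21²) = 30.3 m/s; angle = arctan(27.21/13.29) = 64.0° below horizontal.

30.3 m/s at 64.0° below the horizontal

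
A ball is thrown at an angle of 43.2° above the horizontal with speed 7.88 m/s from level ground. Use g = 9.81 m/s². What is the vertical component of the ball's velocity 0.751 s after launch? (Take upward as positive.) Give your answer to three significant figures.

-1.97 m/s

Initial vertical component: v_y0 = 7.88 sin 43.2° = 5.394 m/s.
v_y(t) = v_y0 − g t = 5.394 − 9.81 × 0.751 = -1.97 m/s.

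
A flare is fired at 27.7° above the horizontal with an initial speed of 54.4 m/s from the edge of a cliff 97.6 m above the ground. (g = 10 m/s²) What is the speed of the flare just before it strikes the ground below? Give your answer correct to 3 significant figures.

v_x = 54.4 cos 27.7° = 48.17 m/s is unchanged throughout.
For the vertical component, v_y² = v_y0² + 2 g h = (25.29)² + 2×10×97.6 = 2592, so |v_y| = 50.91 m/s.
Impact speed = √(v_x² + v_y²) = √(2320 + 2592) = 70.1 m/s.

70.1 m/s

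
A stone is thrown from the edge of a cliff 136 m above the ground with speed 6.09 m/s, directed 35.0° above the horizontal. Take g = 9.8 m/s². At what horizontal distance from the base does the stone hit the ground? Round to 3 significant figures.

28.1 m

Components: v_x = 6.09 cos 35.0° = 4.989 m/s, v_y = 6.09 sin 35.0° = 3.493 m/s.
Vertical: 0 = 136 + 3.493 t − ½(9.8) t² ⇒ 4.900 t² − 3.493 t − 136 = 0.
t = [3.493 + √(12.20 + 2666)] / 9.800 = 5.637 s.
Horizontal: R = v_x · t = 4.989 × 5.637 = 28.1 m.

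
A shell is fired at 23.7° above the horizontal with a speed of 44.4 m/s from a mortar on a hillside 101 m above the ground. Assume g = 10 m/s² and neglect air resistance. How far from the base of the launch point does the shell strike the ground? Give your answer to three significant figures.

269 m

Components: v_x = 44.4 cos 23.7° = 40.66 m/s, v_y = 44.4 sin 23.7° = 17.85 m/s.
Vertical: 0 = 101 + 17.85 t − ½(10) t² ⇒ 5.000 t² − 17.85 t − 101 = 0.
t = [17.85 + √(318.6 + 2020)] / 10.00 = 6.621 s.
Horizontal: R = v_x · t = 40.66 × 6.621 = 269 m.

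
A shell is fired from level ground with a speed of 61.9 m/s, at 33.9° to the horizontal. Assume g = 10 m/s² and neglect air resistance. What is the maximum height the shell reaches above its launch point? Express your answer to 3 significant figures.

59.6 m

Vertical component of launch velocity: v_y = 61.9 sin 33.9° = 34.52 m/s.
At the highest point the vertical velocity is zero, so v_y² = 2 g h_max.
h_max = (34.52)² / (2 × 10) = 1192 / 20.00 = 59.6 m.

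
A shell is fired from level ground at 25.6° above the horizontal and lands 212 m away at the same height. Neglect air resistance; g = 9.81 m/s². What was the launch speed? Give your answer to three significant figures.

On level ground, R = v₀² sin(2θ) / g, so v₀ = √(R g / sin 2θ).
sin(2 × 25.6°) = 0.7793.
v₀ = √(212 × 9.81 / 0.7793) = √2669 = 51.7 m/s.

51.7 m/s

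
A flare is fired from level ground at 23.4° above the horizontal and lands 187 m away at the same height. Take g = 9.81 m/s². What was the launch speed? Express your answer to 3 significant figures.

On level ground, R = v₀² sin(2θ) / g, so v₀ = √(R g / sin 2θ).
sin(2 × 23.4°) = 0.7290.
v₀ = √(187 × 9.81 / 0.7290) = √2516 = 50.2 m/s.

50.2 m/s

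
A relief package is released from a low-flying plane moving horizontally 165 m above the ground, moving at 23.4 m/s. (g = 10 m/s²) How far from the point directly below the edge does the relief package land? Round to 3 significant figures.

Initial vertical velocity is zero, so the fall time comes from h = ½ g t²: t = √(2 × 165 / 10) = 5.745 s.
Horizontal motion is uniform at 23.4 m/s, so x = 23.4 × 5.745 = 134 m.

134 m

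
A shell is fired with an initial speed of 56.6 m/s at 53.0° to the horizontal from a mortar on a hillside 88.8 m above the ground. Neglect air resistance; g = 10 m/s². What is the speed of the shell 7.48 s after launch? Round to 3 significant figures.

45.1 m/s

v_x = 56.6 cos 53.0° = 34.06 m/s (constant).
v_y(t) = 56.6 sin 53.0° − g t = 45.20 − 10 × 7.48 = -29.60 m/s.
Speed = √(v_x² + v_y²) = √(1160 + 876.2) = 45.1 m/s.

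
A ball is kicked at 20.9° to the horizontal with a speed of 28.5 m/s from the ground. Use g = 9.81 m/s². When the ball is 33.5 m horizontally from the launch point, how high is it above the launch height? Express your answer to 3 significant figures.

5.03 m

v_x = 28.5 cos 20.9° = 26.62 m/s, v_y0 = 28.5 sin 20.9° = 10.17 m/s.
Time to reach x = 33.5 m: t = x / v_x = 33.5 / 26.62 = 1.258 s.
y = v_y0 t − ½ g t² = 10.17×1.258 − 4.905×1.258² = 5.03 m.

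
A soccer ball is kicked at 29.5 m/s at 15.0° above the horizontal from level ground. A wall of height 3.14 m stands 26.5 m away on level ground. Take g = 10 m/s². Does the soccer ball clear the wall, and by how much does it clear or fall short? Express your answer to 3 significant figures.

v_x = 29.5 cos 15.0° = 28.49 m/s; v_y0 = 29.5 sin 15.0° = 7.635 m/s.
Time to reach the wall: t = 26.5 / 28.49 = 0.9302 s.
Height at that point: y = 7.635×0.9302 − 5.000×0.9302² = 2.776 m.
That is 3.14 − 2.776 = 0.364 m below the top of the wall, so the soccer ball does not clear it.

No — it falls 0.364 m short of clearing the wall.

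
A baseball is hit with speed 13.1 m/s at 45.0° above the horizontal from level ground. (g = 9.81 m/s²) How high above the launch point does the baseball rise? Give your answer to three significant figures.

4.37 m

Vertical component of launch velocity: v_y = 13.1 sin 45.0° = 9.263 m/s.
At the highest point the vertical velocity is zero, so v_y² = 2 g h_max.
h_max = (9.263)² / (2 × 9.81) = 85.80 / 19.62 = 4.37 m.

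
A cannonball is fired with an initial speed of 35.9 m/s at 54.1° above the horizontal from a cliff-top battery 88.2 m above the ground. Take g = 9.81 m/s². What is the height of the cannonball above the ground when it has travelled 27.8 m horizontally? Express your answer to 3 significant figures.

v_x = 35.9 cos 54.1° = 21.05 m/s, v_y0 = 35.9 sin 54.1° = 29.08 m/s.
Time to reach x = 27.8 m: t = x / v_x = 27.8 / 21.05 = 1.321 s.
y = 88.2 + v_y0 t − ½ g t² = 88.2 + 29.08×1.321 − 4.905×1.321² = 118 m.

118 m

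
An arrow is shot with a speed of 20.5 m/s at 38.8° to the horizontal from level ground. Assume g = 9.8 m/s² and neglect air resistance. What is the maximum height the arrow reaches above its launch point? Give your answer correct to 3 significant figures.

8.42 m

Vertical component of launch velocity: v_y = 20.5 sin 38.8° = 12.85 m/s.
At the highest point the vertical velocity is zero, so v_y² = 2 g h_max.
h_max = (12.85)² / (2 × 9.8) = 165.1 / 19.60 = 8.42 m.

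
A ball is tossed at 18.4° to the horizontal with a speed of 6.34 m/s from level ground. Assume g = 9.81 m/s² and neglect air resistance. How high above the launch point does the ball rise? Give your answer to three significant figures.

Vertical component of launch velocity: v_y = 6.34 sin 18.4° = 2.001 m/s.
At the highest point the vertical velocity is zero, so v_y² = 2 g h_max.
h_max = (2.001)² / (2 × 9.81) = 4.004 / 19.62 = 0.204 m.

0.204 m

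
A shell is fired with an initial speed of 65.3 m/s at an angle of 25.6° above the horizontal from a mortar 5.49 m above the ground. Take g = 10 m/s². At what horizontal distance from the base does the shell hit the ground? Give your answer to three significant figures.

Components: v_x = 65.3 cos 25.6° = 58.89 m/s, v_y = 65.3 sin 25.6° = 28.22 m/s.
Vertical: 0 = 5.49 + 28.22 t − ½(10) t² ⇒ 5.000 t² − 28.22 t − 5.49 = 0.
t = [28.22 + √(796.4 + 109.8)] / 10.00 = 5.832 s.
Horizontal: R = v_x · t = 58.89 × 5.832 = 343 m.

343 m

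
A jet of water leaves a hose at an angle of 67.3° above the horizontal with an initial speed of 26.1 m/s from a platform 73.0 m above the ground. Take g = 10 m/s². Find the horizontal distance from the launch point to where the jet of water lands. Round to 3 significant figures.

69.7 m

Components: v_x = 26.1 cos 67.3° = 10.07 m/s, v_y = 26.1 sin 67.3° = 24.08 m/s.
Vertical: 0 = 73.0 + 24.08 t − ½(10) t² ⇒ 5.000 t² − 24.08 t − 73.0 = 0.
t = [24.08 + √(579.8 + 1460)] / 10.00 = 6.924 s.
Horizontal: R = v_x · t = 10.07 × 6.924 = 69.7 m.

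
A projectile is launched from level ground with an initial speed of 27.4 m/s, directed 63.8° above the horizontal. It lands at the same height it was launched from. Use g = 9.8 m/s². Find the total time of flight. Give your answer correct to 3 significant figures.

5.02 s

Vertical component: v_y = 27.4 sin 63.8° = 24.58 m/s.
For a projectile landing at launch height, time of flight is t = 2 v_y / g = 2 × 24.58 / 9.8 = 5.02 s.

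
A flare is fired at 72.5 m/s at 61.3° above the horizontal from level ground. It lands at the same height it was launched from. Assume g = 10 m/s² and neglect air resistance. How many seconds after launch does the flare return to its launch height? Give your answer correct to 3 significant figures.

12.7 s

Vertical component: v_y = 72.5 sin 61.3° = 63.59 m/s.
For a projectile landing at launch height, time of flight is t = 2 v_y / g = 2 × 63.59 / 10 = 12.7 s.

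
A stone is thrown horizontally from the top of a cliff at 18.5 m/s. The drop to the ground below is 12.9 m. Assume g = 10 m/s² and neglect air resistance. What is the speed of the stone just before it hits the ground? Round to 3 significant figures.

24.5 m/s

Fall time: t = √(2 × 12.9 / 10) = 1.606 s.
At impact: v_x = 18.5 m/s (unchanged), v_y = g t = 10 × 1.606 = 16.06 m/s.
Speed = √(v_x² + v_y²) = √(342.2 + 257.9) = 24.5 m/s.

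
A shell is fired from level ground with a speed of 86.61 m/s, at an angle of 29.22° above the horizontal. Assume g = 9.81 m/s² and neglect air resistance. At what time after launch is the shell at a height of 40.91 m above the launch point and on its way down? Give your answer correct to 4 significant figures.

v_y0 = 86.61 sin 29.22° = 42.280 m/s.
Set y = v_y0 t − ½ g t² = 40.91: 4.905 t² − 42.280 t + 40.91 = 0.
t = [42.280 ± √(1787.6 − 802.65)] / 9.81 = (42.280 ± 31.384) / 9.81, giving t = 1.111 s or t = 7.509 s.
On the way down corresponds to the larger root: t = 7.509 s.

7.509 s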